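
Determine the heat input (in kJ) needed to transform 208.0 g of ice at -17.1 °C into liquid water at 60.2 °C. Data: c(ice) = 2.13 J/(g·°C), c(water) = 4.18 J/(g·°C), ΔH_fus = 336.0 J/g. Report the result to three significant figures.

q1 (heat ice -17.1→0.0 °C): 208.0 × 2.13 × 17.1 = 7576 J
q2 (melt at 0 °C): 208.0 × 336.0 = 69888 J
q3 (heat water 0.0→60.2 °C): 208.0 × 4.18 × 60.2 = 52340 J
Total: 7576 + 69888 + 52340 = 129804 J = 130 kJ

q = 130 kJ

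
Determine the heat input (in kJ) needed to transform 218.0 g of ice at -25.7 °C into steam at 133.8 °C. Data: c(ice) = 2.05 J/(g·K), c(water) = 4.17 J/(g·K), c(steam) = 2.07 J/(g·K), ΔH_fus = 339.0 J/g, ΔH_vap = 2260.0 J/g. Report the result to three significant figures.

q = 684 kJ

q1 (heat ice -25.7→0.0 °C): 218.0 × 2.05 × 25.7 = 11485 J
q2 (melt at 0 °C): 218.0 × 339.0 = 73902 J
q3 (heat water 0.0→100.0 °C): 218.0 × 4.17 × 100.0 = 90906 J
q4 (vaporize at 100 °C): 218.0 × 2260.0 = 492680 J
q5 (heat steam 100.0→133.8 °C): 218.0 × 2.07 × 33.8 = 15253 J
Total: 11485 + 73902 + 90906 + 492680 + 15253 = 684226 J = 684 kJ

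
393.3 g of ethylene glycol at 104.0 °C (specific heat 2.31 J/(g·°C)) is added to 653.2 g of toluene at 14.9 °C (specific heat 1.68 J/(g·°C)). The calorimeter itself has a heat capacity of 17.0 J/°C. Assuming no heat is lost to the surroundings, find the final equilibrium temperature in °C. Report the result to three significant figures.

Heat lost by ethylene glycol = heat gained by toluene + calorimeter.
(393.3)(2.31)(104.0 − T) = [(653.2)(1.68) + 17.0](T − 14.9)
908.523 (104.0 − T) = 1114.376 (T − 14.9)
94486 − 908.523 T = 1114.376 T − 16604
111090 = 2022.899 T
T = 54.92 °C

T_f = 54.9 °C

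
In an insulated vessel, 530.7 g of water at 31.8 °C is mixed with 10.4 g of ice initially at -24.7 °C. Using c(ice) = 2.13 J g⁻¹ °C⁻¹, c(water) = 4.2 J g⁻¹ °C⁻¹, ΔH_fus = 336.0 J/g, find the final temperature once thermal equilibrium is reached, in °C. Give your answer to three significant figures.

Heat to bring ice to 0 °C and melt it: q₁ = 10.4×2.13×24.7 + 10.4×336.0 = 4041.6 J
Heat the water can supply cooling to 0 °C: 530.7×4.2×31.8 = 70880.3 J > q₁, so all ice melts.
Energy balance: 530.7×4.2×(31.8 − T) = 4041.6 + 10.4×4.2×(T − 0)
2228.94(31.8 − T) = 4041.6 + 43.68 T
70880.3 − 4041.6 = 2272.62 T
T = 66838.7 / 2272.62 = 29.41 °C

T_f = 29.4 °C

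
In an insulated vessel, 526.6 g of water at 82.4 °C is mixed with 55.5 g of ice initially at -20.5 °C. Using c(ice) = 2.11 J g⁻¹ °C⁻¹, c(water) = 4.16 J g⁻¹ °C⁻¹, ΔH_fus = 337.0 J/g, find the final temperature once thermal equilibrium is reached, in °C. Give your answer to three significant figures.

Heat to bring ice to 0 °C and melt it: q₁ = 55.5×2.11×20.5 + 55.5×337.0 = 21104 J
Heat the water can supply cooling to 0 °C: 526.6×4.16×82.4 = 180510 J > q₁, so all ice melts.
Energy balance: 526.6×4.16×(82.4 − T) = 21104 + 55.5×4.16×(T − 0)
2190.656(82.4 − T) = 21104 + 230.88 T
180510 − 21104 = 2421.536 T
T = 159406 / 2421.536 = 65.83 °C

T_f = 65.8 °C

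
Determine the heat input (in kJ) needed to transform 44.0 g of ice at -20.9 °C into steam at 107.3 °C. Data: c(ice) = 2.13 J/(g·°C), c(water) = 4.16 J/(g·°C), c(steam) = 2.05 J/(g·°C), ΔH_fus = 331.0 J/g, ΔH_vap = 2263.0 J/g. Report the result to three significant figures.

q = 135 kJ

q1 (heat ice -20.9→0.0 °C): 44.0 × 2.13 × 20.9 = 1959 J
q2 (melt at 0 °C): 44.0 × 331.0 = 14564 J
q3 (heat water 0.0→100.0 °C): 44.0 × 4.16 × 100.0 = 18304 J
q4 (vaporize at 100 °C): 44.0 × 2263.0 = 99572 J
q5 (heat steam 100.0→107.3 °C): 44.0 × 2.05 × 7.3 = 658 J
Total: 1959 + 14564 + 18304 + 99572 + 658 = 135057 J = 135 kJ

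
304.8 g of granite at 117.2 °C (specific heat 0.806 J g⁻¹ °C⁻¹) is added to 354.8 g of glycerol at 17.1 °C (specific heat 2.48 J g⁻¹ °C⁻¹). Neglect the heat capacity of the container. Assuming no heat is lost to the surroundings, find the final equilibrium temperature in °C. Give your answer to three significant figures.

Heat lost by granite = heat gained by glycerol.
(304.8)(0.806)(117.2 − T) = (354.8)(2.48)(T − 17.1)
245.6688 (117.2 − T) = 879.904 (T − 17.1)
28792 − 245.6688 T = 879.904 T − 15046
43838 = 1125.5728 T
T = 38.947 °C

T_f = 38.9 °C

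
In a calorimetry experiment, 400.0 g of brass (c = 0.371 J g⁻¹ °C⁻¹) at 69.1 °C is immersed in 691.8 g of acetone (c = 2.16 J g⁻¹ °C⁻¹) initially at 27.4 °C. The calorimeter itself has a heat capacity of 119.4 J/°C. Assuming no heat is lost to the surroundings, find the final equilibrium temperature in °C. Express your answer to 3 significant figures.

Heat lost by brass = heat gained by acetone + calorimeter.
(400.0)(0.371)(69.1 − T) = [(691.8)(2.16) + 119.4](T − 27.4)
148.4 (69.1 − T) = 1613.688 (T − 27.4)
10254 − 148.4 T = 1613.688 T − 44215
54469 = 1762.088 T
T = 30.91 °C

T_f = 30.9 °C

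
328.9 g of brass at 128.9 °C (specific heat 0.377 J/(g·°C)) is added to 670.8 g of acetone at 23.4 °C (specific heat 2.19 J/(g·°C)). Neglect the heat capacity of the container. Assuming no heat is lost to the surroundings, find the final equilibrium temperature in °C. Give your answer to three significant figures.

Heat lost by brass = heat gained by acetone.
(328.9)(0.377)(128.9 − T) = (670.8)(2.19)(T − 23.4)
123.9953 (128.9 − T) = 1469.052 (T − 23.4)
15983 − 123.9953 T = 1469.052 T − 34376
50359 = 1593.0473 T
T = 31.61 °C

T_f = 31.6 °C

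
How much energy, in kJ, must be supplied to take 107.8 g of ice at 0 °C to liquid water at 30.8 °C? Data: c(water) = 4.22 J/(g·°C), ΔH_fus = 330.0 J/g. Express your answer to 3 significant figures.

q1 (melt at 0 °C): 107.8 × 330.0 = 35574 J
q2 (heat water 0.0→30.8 °C): 107.8 × 4.22 × 30.8 = 14011 J
Total: 35574 + 14011 = 49585 J = 49.6 kJ

q = 49.6 kJ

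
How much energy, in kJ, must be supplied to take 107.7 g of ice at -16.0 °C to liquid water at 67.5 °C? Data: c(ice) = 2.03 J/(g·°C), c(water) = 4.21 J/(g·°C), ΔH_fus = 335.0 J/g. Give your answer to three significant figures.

q1 (heat ice -16.0→0.0 °C): 107.7 × 2.03 × 16.0 = 3498 J
q2 (melt at 0 °C): 107.7 × 335.0 = 36080 J
q3 (heat water 0.0→67.5 °C): 107.7 × 4.21 × 67.5 = 30606 J
Total: 3498 + 36080 + 30606 = 70184 J = 70.2 kJ

q = 70.2 kJ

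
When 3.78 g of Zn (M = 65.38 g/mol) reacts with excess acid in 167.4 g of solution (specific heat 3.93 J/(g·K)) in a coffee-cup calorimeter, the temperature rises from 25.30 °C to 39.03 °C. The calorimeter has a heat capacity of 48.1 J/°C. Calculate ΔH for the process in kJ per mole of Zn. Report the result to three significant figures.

ΔH = -168 kJ/mol

|ΔT| = |39.03 − 25.30| = 13.73 °C
|q_surr| = (167.4 × 3.93 + 48.1) × 13.73 = 705.982 × 13.73 = 9693 J
n(Zn) = 3.78 / 65.38 = 0.05782 mol
Temperature rose, so q_rxn = −|q_surr| = -9.693 kJ
ΔH = q_rxn / n = -167.6 kJ/mol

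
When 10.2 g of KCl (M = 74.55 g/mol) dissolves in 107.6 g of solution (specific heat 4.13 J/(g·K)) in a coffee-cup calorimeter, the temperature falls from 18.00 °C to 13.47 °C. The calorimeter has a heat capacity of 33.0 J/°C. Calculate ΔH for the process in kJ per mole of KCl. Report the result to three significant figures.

|ΔT| = |13.47 − 18.00| = 4.53 °C
|q_surr| = (107.6 × 4.13 + 33.0) × 4.53 = 477.388 × 4.53 = 2163 J
n(KCl) = 10.2 / 74.55 = 0.1368 mol
Temperature fell, so q_rxn = +|q_surr| = 2.163 kJ
ΔH = q_rxn / n = 15.81 kJ/mol

ΔH = 15.8 kJ/mol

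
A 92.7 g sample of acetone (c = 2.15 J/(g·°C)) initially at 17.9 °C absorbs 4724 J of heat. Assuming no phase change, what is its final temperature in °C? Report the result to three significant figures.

T_f = 41.6 °C

ΔT = q / (m c) = 4724 / (92.7 × 2.15) = 23.70 °C
T_f = 17.9 + 23.70 = 41.60 °C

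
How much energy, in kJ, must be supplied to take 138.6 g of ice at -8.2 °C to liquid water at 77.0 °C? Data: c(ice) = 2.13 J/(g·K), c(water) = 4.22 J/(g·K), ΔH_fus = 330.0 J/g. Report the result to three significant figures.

q1 (heat ice -8.2→0.0 °C): 138.6 × 2.13 × 8.2 = 2421 J
q2 (melt at 0 °C): 138.6 × 330.0 = 45738 J
q3 (heat water 0.0→77.0 °C): 138.6 × 4.22 × 77.0 = 45037 J
Total: 2421 + 45738 + 45037 = 93196 J = 93.2 kJ

q = 93.2 kJ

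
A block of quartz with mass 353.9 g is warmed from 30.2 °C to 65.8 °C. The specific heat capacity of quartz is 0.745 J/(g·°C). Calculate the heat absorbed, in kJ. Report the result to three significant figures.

q = m c ΔT = 353.9 × 0.745 × (65.8 − 30.2)
q = 353.9 × 0.745 × 35.6 = 9386 J = 9.39 kJ

q = 9.39 kJ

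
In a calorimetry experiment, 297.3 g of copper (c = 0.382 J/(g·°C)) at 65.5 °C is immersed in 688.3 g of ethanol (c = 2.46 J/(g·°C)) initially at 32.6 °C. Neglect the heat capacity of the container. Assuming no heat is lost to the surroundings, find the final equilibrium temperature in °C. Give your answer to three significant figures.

T_f = 34.7 °C

Heat lost by copper = heat gained by ethanol.
(297.3)(0.382)(65.5 − T) = (688.3)(2.46)(T − 32.6)
113.5686 (65.5 − T) = 1693.218 (T − 32.6)
7438.7 − 113.5686 T = 1693.218 T − 55199
62637.7 = 1806.7866 T
T = 34.67 °C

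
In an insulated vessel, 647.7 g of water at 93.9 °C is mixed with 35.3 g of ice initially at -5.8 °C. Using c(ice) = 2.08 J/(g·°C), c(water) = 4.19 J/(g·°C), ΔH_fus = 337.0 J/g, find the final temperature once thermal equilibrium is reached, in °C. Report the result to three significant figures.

Heat to bring ice to 0 °C and melt it: q₁ = 35.3×2.08×5.8 + 35.3×337.0 = 12322 J
Heat the water can supply cooling to 0 °C: 647.7×4.19×93.9 = 254832 J > q₁, so all ice melts.
Energy balance: 647.7×4.19×(93.9 − T) = 12322 + 35.3×4.19×(T − 0)
2713.863(93.9 − T) = 12322 + 147.907 T
254832 − 12322 = 2861.770 T
T = 242510 / 2861.770 = 84.74 °C

T_f = 84.7 °C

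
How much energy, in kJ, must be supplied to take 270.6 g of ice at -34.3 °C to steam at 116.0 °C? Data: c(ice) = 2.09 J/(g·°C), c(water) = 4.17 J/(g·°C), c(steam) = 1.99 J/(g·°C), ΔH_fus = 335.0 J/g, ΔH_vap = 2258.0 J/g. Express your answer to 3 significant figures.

q = 843 kJ

q1 (heat ice -34.3→0.0 °C): 270.6 × 2.09 × 34.3 = 19399 J
q2 (melt at 0 °C): 270.6 × 335.0 = 90651 J
q3 (heat water 0.0→100.0 °C): 270.6 × 4.17 × 100.0 = 112840 J
q4 (vaporize at 100 °C): 270.6 × 2258.0 = 611015 J
q5 (heat steam 100.0→116.0 °C): 270.6 × 1.99 × 16.0 = 8616 J
Total: 19399 + 90651 + 112840 + 611015 + 8616 = 842521 J = 843 kJ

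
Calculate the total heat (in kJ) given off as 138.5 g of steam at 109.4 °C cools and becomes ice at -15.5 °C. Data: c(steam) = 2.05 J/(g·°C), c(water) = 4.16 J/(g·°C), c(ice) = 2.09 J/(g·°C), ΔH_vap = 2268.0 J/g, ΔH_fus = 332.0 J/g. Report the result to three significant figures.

q = 425 kJ

q1 (cool steam 109.4→100 °C): 138.5 × 2.05 × 9.4 = 2669 J
q2 (condense at 100 °C): 138.5 × 2268.0 = 314118 J
q3 (cool water 100→0 °C): 138.5 × 4.16 × 100.0 = 57616 J
q4 (freeze at 0 °C): 138.5 × 332.0 = 45982 J
q5 (cool ice 0→-15.5 °C): 138.5 × 2.09 × 15.5 = 4487 J
Total: 2669 + 314118 + 57616 + 45982 + 4487 = 424872 J = 425 kJ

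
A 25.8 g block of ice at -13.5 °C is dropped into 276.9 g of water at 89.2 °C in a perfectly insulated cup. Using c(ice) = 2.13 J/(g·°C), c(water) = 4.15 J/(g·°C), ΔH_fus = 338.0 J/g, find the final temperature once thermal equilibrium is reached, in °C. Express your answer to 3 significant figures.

T_f = 74.1 °C

Heat to bring ice to 0 °C and melt it: q₁ = 25.8×2.13×13.5 + 25.8×338.0 = 9462.3 J
Heat the water can supply cooling to 0 °C: 276.9×4.15×89.2 = 102503 J > q₁, so all ice melts.
Energy balance: 276.9×4.15×(89.2 − T) = 9462.3 + 25.8×4.15×(T − 0)
1149.135(89.2 − T) = 9462.3 + 107.07 T
102503 − 9462.3 = 1256.205 T
T = 93040.7 / 1256.205 = 74.06 °C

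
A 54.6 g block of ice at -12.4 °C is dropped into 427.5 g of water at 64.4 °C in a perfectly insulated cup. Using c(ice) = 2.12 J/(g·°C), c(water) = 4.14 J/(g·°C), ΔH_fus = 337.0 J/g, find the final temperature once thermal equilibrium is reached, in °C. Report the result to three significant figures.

Heat to bring ice to 0 °C and melt it: q₁ = 54.6×2.12×12.4 + 54.6×337.0 = 19836 J
Heat the water can supply cooling to 0 °C: 427.5×4.14×64.4 = 113978 J > q₁, so all ice melts.
Energy balance: 427.5×4.14×(64.4 − T) = 19836 + 54.6×4.14×(T − 0)
1769.85(64.4 − T) = 19836 + 226.044 T
113978 − 19836 = 1995.894 T
T = 94142 / 1995.894 = 47.17 °C

T_f = 47.2 °C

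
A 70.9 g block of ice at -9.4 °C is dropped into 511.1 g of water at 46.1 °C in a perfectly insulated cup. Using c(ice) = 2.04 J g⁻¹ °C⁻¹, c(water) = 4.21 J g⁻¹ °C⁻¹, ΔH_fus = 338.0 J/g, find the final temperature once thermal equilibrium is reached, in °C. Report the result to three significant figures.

Heat to bring ice to 0 °C and melt it: q₁ = 70.9×2.04×9.4 + 70.9×338.0 = 25324 J
Heat the water can supply cooling to 0 °C: 511.1×4.21×46.1 = 99194.8 J > q₁, so all ice melts.
Energy balance: 511.1×4.21×(46.1 − T) = 25324 + 70.9×4.21×(T − 0)
2151.731(46.1 − T) = 25324 + 298.489 T
99194.8 − 25324 = 2450.220 T
T = 73870.8 / 2450.220 = 30.149 °C

T_f = 30.1 °C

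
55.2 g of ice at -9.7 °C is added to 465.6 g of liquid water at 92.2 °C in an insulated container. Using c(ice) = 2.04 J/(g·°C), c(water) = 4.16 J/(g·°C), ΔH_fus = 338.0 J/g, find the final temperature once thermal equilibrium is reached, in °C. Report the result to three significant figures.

Heat to bring ice to 0 °C and melt it: q₁ = 55.2×2.04×9.7 + 55.2×338.0 = 19750 J
Heat the water can supply cooling to 0 °C: 465.6×4.16×92.2 = 178582 J > q₁, so all ice melts.
Energy balance: 465.6×4.16×(92.2 − T) = 19750 + 55.2×4.16×(T − 0)
1936.896(92.2 − T) = 19750 + 229.632 T
178582 − 19750 = 2166.528 T
T = 158832 / 2166.528 = 73.31 °C

T_f = 73.3 °C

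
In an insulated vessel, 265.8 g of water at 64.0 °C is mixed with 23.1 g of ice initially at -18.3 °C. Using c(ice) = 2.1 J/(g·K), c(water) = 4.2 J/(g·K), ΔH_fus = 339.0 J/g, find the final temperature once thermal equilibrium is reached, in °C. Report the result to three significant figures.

Heat to bring ice to 0 °C and melt it: q₁ = 23.1×2.1×18.3 + 23.1×339.0 = 8718.6 J
Heat the water can supply cooling to 0 °C: 265.8×4.2×64.0 = 71447.0 J > q₁, so all ice melts.
Energy balance: 265.8×4.2×(64.0 − T) = 8718.6 + 23.1×4.2×(T − 0)
1116.36(64.0 − T) = 8718.6 + 97.02 T
71447.0 − 8718.6 = 1213.38 T
T = 62728.4 / 1213.38 = 51.70 °C

T_f = 51.7 °C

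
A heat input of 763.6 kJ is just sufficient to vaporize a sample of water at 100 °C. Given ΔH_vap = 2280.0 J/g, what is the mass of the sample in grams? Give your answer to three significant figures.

m = q / ΔH_vap = 763600 J / 2280.0 J/g = 335 g

m = 335 g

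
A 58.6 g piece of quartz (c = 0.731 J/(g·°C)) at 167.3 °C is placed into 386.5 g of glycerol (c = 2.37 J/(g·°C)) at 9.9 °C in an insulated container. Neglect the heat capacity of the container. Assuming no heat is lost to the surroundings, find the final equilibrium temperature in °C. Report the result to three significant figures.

Heat lost by quartz = heat gained by glycerol.
(58.6)(0.731)(167.3 − T) = (386.5)(2.37)(T − 9.9)
42.8366 (167.3 − T) = 916.005 (T − 9.9)
7166.6 − 42.8366 T = 916.005 T − 9068.4
16235.0 = 958.8416 T
T = 16.93 °C

T_f = 16.9 °C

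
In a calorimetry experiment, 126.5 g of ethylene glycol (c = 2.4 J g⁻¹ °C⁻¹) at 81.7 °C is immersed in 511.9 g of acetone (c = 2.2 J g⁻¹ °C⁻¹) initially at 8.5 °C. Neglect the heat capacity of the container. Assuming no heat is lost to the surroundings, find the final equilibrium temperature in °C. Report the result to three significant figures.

Heat lost by ethylene glycol = heat gained by acetone.
(126.5)(2.4)(81.7 − T) = (511.9)(2.2)(T − 8.5)
303.6 (81.7 − T) = 1126.18 (T − 8.5)
24804 − 303.6 T = 1126.18 T − 9572.5
34376.5 = 1429.78 T
T = 24.04 °C

T_f = 24.0 °C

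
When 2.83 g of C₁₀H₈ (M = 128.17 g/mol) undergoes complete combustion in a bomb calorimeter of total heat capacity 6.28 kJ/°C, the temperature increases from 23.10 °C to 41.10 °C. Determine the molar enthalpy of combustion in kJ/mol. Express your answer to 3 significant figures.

ΔT = 41.10 − 23.10 = 18.00 °C
q_cal = C_cal × ΔT = 6.28 × 18.00 = 113.04 kJ
n = 2.83 / 128.17 = 0.02208 mol
q_rxn = −q_cal = -113.04 kJ
ΔH = -113.04 / 0.02208 = -5120 kJ/mol

ΔH = -5120 kJ/mol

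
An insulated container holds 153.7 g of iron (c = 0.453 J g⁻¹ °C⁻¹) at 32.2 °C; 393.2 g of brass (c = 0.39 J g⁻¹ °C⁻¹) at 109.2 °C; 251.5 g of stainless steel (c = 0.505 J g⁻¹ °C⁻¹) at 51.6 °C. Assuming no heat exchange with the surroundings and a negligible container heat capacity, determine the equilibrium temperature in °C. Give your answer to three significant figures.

T_f = 73.0 °C

Σ mᵢcᵢ(T − Tᵢ) = 0  ⇒  T = Σ mᵢcᵢTᵢ / Σ mᵢcᵢ
Σ mᵢcᵢ = 153.7×0.453 + 393.2×0.39 + 251.5×0.505 = 349.9816
Σ mᵢcᵢTᵢ = 69.6261×32.2 + 153.348×109.2 + 127.0075×51.6 = 25541
T = 25541 / 349.9816 = 72.98 °C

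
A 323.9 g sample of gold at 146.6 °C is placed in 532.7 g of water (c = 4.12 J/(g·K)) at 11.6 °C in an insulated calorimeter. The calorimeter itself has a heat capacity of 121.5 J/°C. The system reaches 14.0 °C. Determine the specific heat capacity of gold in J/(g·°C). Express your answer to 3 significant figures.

c = 0.129 J/(g·°C)

q_gained = (532.7 × 4.12 + 121.5) × (14.0 − 11.6) = 5559 J
q_lost = 323.9 × c × (146.6 − 14.0) = 42949.14 c
Set equal: c = 5559 / 42949.14 = 0.129 J/(g·°C)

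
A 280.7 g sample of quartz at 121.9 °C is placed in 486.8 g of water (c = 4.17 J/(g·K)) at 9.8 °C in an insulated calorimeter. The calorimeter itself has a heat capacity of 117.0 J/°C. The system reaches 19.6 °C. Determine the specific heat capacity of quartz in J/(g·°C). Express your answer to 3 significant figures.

c = 0.733 J/(g·°C)

q_gained = (486.8 × 4.17 + 117.0) × (19.6 − 9.8) = 21040 J
q_lost = 280.7 × c × (121.9 − 19.6) = 28715.61 c
Set equal: c = 21040 / 28715.61 = 0.733 J/(g·°C)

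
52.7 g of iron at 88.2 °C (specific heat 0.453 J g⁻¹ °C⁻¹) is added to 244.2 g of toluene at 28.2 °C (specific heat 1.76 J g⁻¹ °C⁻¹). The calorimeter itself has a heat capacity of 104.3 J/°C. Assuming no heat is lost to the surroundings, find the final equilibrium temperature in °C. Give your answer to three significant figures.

T_f = 30.8 °C

Heat lost by iron = heat gained by toluene + calorimeter.
(52.7)(0.453)(88.2 − T) = [(244.2)(1.76) + 104.3](T − 28.2)
23.8731 (88.2 − T) = 534.092 (T − 28.2)
2105.6 − 23.8731 T = 534.092 T − 15061
17166.6 = 557.9651 T
T = 30.77 °C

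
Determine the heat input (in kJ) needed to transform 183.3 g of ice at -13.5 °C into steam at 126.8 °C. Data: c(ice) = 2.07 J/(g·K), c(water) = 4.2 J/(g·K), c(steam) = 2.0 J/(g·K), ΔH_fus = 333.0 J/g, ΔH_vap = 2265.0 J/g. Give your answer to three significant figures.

q = 568 kJ

q1 (heat ice -13.5→0.0 °C): 183.3 × 2.07 × 13.5 = 5122 J
q2 (melt at 0 °C): 183.3 × 333.0 = 61039 J
q3 (heat water 0.0→100.0 °C): 183.3 × 4.2 × 100.0 = 76986 J
q4 (vaporize at 100 °C): 183.3 × 2265.0 = 415175 J
q5 (heat steam 100.0→126.8 °C): 183.3 × 2.0 × 26.8 = 9825 J
Total: 5122 + 61039 + 76986 + 415175 + 9825 = 568147 J = 568 kJ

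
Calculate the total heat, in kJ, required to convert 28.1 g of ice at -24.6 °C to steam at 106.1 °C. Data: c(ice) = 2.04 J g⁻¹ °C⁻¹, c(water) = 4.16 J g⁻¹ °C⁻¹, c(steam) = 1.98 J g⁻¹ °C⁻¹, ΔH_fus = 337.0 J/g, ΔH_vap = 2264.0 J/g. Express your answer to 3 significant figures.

q1 (heat ice -24.6→0.0 °C): 28.1 × 2.04 × 24.6 = 1410 J
q2 (melt at 0 °C): 28.1 × 337.0 = 9470 J
q3 (heat water 0.0→100.0 °C): 28.1 × 4.16 × 100.0 = 11690 J
q4 (vaporize at 100 °C): 28.1 × 2264.0 = 63618 J
q5 (heat steam 100.0→106.1 °C): 28.1 × 1.98 × 6.1 = 339 J
Total: 1410 + 9470 + 11690 + 63618 + 339 = 86527 J = 86.5 kJ

q = 86.5 kJ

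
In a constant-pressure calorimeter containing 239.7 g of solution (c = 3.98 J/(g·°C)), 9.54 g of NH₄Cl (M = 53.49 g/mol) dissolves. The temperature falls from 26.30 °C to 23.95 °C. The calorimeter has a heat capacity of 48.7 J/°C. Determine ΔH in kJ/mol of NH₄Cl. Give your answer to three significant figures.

|ΔT| = |23.95 − 26.30| = 2.35 °C
|q_surr| = (239.7 × 3.98 + 48.7) × 2.35 = 1002.706 × 2.35 = 2356 J
n(NH₄Cl) = 9.54 / 53.49 = 0.1784 mol
Temperature fell, so q_rxn = +|q_surr| = 2.356 kJ
ΔH = q_rxn / n = 13.21 kJ/mol

ΔH = 13.2 kJ/mol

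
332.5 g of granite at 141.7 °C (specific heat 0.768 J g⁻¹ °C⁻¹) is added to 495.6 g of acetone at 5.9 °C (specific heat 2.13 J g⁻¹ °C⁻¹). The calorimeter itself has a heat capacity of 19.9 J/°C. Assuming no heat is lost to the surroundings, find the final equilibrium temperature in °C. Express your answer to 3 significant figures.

Heat lost by granite = heat gained by acetone + calorimeter.
(332.5)(0.768)(141.7 − T) = [(495.6)(2.13) + 19.9](T − 5.9)
255.36 (141.7 − T) = 1075.528 (T − 5.9)
36185 − 255.36 T = 1075.528 T − 6345.6
42530.6 = 1330.888 T
T = 31.96 °C

T_f = 32.0 °C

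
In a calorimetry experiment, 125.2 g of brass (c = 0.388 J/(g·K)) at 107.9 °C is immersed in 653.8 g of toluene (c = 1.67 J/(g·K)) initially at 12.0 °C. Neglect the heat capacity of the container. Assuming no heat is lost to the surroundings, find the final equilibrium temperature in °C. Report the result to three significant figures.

Heat lost by brass = heat gained by toluene.
(125.2)(0.388)(107.9 − T) = (653.8)(1.67)(T − 12.0)
48.5776 (107.9 − T) = 1091.846 (T − 12.0)
5241.5 − 48.5776 T = 1091.846 T − 13102
18343.5 = 1140.4236 T
T = 16.08 °C

T_f = 16.1 °C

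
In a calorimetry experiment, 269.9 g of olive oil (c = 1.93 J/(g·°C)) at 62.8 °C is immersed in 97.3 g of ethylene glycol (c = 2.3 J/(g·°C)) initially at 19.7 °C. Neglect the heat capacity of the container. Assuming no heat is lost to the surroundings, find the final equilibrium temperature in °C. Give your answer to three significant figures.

Heat lost by olive oil = heat gained by ethylene glycol.
(269.9)(1.93)(62.8 − T) = (97.3)(2.3)(T − 19.7)
520.907 (62.8 − T) = 223.79 (T − 19.7)
32713 − 520.907 T = 223.79 T − 4408.7
37121.7 = 744.697 T
T = 49.848 °C

T_f = 49.8 °C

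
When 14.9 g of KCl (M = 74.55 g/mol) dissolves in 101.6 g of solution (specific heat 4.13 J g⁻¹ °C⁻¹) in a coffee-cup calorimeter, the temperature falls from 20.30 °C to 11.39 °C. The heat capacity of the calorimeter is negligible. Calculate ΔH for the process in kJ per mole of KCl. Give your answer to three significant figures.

|ΔT| = |11.39 − 20.30| = 8.91 °C
|q_surr| = (101.6 × 4.13) × 8.91 = 419.608 × 8.91 = 3739 J
n(KCl) = 14.9 / 74.55 = 0.1999 mol
Temperature fell, so q_rxn = +|q_surr| = 3.739 kJ
ΔH = q_rxn / n = 18.70 kJ/mol

ΔH = 18.7 kJ/mol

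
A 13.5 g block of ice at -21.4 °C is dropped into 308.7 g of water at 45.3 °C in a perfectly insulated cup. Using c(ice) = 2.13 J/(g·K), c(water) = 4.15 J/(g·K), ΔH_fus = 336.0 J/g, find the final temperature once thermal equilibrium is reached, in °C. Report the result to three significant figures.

T_f = 39.5 °C

Heat to bring ice to 0 °C and melt it: q₁ = 13.5×2.13×21.4 + 13.5×336.0 = 5151.4 J
Heat the water can supply cooling to 0 °C: 308.7×4.15×45.3 = 58034.1 J > q₁, so all ice melts.
Energy balance: 308.7×4.15×(45.3 − T) = 5151.4 + 13.5×4.15×(T − 0)
1281.105(45.3 − T) = 5151.4 + 56.025 T
58034.1 − 5151.4 = 1337.130 T
T = 52882.7 / 1337.130 = 39.549 °C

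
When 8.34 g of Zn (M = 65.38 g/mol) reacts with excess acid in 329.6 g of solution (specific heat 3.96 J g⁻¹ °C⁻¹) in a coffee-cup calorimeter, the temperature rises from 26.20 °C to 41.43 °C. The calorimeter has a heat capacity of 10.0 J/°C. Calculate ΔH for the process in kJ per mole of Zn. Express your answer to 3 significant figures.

|ΔT| = |41.43 − 26.20| = 15.23 °C
|q_surr| = (329.6 × 3.96 + 10.0) × 15.23 = 1315.216 × 15.23 = 20030 J
n(Zn) = 8.34 / 65.38 = 0.1276 mol
Temperature rose, so q_rxn = −|q_surr| = -20.03 kJ
ΔH = q_rxn / n = -157.0 kJ/mol

ΔH = -157 kJ/mol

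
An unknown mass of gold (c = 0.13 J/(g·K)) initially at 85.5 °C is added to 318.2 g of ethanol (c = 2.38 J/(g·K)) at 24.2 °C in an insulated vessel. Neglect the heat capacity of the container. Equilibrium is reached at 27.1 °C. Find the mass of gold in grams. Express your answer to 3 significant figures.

q_gained = (318.2 × 2.38) × (27.1 − 24.2) = 2196 J
q_lost = m × 0.13 × (85.5 − 27.1) = 7.592 m
m = 2196 / 7.592 = 289 g

m = 289 g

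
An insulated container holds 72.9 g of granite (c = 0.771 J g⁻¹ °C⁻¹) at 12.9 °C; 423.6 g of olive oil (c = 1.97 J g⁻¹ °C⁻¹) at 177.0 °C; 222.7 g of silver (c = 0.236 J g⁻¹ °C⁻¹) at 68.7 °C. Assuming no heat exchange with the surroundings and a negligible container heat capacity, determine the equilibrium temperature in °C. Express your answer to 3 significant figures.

T_f = 161 °C

Σ mᵢcᵢ(T − Tᵢ) = 0  ⇒  T = Σ mᵢcᵢTᵢ / Σ mᵢcᵢ
Σ mᵢcᵢ = 72.9×0.771 + 423.6×1.97 + 222.7×0.236 = 943.2551
Σ mᵢcᵢTᵢ = 56.2059×12.9 + 834.492×177.0 + 52.5572×68.7 = 152040
T = 152040 / 943.2551 = 161.2 °C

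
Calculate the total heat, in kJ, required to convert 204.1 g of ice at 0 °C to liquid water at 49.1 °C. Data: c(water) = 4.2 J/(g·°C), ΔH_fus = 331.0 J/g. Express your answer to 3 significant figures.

q1 (melt at 0 °C): 204.1 × 331.0 = 67557 J
q2 (heat water 0.0→49.1 °C): 204.1 × 4.2 × 49.1 = 42090 J
Total: 67557 + 42090 = 109647 J = 110 kJ

q = 110 kJ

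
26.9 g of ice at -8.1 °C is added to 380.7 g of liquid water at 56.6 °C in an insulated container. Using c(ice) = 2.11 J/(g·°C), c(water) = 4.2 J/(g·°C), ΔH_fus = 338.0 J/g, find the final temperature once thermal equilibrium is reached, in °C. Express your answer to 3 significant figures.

Heat to bring ice to 0 °C and melt it: q₁ = 26.9×2.11×8.1 + 26.9×338.0 = 9551.9 J
Heat the water can supply cooling to 0 °C: 380.7×4.2×56.6 = 90500.0 J > q₁, so all ice melts.
Energy balance: 380.7×4.2×(56.6 − T) = 9551.9 + 26.9×4.2×(T − 0)
1598.94(56.6 − T) = 9551.9 + 112.98 T
90500.0 − 9551.9 = 1711.92 T
T = 80948.1 / 1711.92 = 47.28 °C

T_f = 47.3 °C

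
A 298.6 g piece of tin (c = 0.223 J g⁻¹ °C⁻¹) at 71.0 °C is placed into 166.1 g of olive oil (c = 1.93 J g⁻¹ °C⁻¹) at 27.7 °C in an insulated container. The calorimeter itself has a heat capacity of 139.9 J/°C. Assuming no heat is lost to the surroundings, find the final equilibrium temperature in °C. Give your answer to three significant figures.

Heat lost by tin = heat gained by olive oil + calorimeter.
(298.6)(0.223)(71.0 − T) = [(166.1)(1.93) + 139.9](T − 27.7)
66.5878 (71.0 − T) = 460.473 (T − 27.7)
4727.7 − 66.5878 T = 460.473 T − 12755
17482.7 = 527.0608 T
T = 33.17 °C

T_f = 33.2 °C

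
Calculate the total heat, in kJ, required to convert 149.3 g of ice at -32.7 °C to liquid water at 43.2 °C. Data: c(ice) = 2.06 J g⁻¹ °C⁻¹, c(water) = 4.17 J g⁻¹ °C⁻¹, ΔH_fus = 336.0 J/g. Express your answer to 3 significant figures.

q = 87.1 kJ

q1 (heat ice -32.7→0.0 °C): 149.3 × 2.06 × 32.7 = 10057 J
q2 (melt at 0 °C): 149.3 × 336.0 = 50165 J
q3 (heat water 0.0→43.2 °C): 149.3 × 4.17 × 43.2 = 26895 J
Total: 10057 + 50165 + 26895 = 87117 J = 87.1 kJ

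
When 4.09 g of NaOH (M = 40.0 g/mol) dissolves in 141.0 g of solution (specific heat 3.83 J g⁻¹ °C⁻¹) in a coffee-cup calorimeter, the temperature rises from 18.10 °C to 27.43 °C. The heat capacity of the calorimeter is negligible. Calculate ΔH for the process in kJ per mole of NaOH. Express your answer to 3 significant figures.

|ΔT| = |27.43 − 18.10| = 9.33 °C
|q_surr| = (141.0 × 3.83) × 9.33 = 540.03 × 9.33 = 5038.5 J
n(NaOH) = 4.09 / 40.0 = 0.10225 mol
Temperature rose, so q_rxn = −|q_surr| = -5.0385 kJ
ΔH = q_rxn / n = -49.28 kJ/mol

ΔH = -49.3 kJ/mol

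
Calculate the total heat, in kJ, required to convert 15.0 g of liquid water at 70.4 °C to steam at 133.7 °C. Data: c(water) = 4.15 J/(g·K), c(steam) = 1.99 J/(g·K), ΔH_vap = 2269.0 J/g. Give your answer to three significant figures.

q = 36.9 kJ

q1 (heat water 70.4→100.0 °C): 15.0 × 4.15 × 29.6 = 1843 J
q2 (vaporize at 100 °C): 15.0 × 2269.0 = 34035 J
q3 (heat steam 100.0→133.7 °C): 15.0 × 1.99 × 33.7 = 1006 J
Total: 1843 + 34035 + 1006 = 36884 J = 36.9 kJ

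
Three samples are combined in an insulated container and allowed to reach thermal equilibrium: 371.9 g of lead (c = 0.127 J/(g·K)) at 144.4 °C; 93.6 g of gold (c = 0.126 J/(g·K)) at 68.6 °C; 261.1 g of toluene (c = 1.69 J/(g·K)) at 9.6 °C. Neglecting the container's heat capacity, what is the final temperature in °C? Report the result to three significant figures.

Σ mᵢcᵢ(T − Tᵢ) = 0  ⇒  T = Σ mᵢcᵢTᵢ / Σ mᵢcᵢ
Σ mᵢcᵢ = 371.9×0.127 + 93.6×0.126 + 261.1×1.69 = 500.2839
Σ mᵢcᵢTᵢ = 47.2313×144.4 + 11.7936×68.6 + 441.259×9.6 = 11865
T = 11865 / 500.2839 = 23.72 °C

T_f = 23.7 °C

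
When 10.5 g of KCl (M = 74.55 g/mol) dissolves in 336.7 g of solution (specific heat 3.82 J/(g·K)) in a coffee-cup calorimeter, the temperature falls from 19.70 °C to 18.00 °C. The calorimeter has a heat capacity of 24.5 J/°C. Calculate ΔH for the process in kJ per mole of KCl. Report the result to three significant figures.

ΔH = 15.8 kJ/mol

|ΔT| = |18.00 − 19.70| = 1.70 °C
|q_surr| = (336.7 × 3.82 + 24.5) × 1.70 = 1310.694 × 1.70 = 2228 J
n(KCl) = 10.5 / 74.55 = 0.1408 mol
Temperature fell, so q_rxn = +|q_surr| = 2.228 kJ
ΔH = q_rxn / n = 15.82 kJ/mol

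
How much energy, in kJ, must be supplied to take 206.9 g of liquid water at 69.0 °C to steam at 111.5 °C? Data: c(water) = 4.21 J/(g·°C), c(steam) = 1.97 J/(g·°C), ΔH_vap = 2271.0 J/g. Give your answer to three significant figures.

q = 502 kJ

q1 (heat water 69.0→100.0 °C): 206.9 × 4.21 × 31.0 = 27003 J
q2 (vaporize at 100 °C): 206.9 × 2271.0 = 469870 J
q3 (heat steam 100.0→111.5 °C): 206.9 × 1.97 × 11.5 = 4687 J
Total: 27003 + 469870 + 4687 = 501560 J = 502 kJ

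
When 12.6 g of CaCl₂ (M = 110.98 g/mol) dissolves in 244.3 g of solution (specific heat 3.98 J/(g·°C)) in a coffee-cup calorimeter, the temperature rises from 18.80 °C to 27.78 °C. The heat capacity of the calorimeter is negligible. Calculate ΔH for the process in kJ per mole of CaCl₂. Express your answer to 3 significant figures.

ΔH = -76.9 kJ/mol

|ΔT| = |27.78 − 18.80| = 8.98 °C
|q_surr| = (244.3 × 3.98) × 8.98 = 972.314 × 8.98 = 8731 J
n(CaCl₂) = 12.6 / 110.98 = 0.1135 mol
Temperature rose, so q_rxn = −|q_surr| = -8.731 kJ
ΔH = q_rxn / n = -76.93 kJ/mol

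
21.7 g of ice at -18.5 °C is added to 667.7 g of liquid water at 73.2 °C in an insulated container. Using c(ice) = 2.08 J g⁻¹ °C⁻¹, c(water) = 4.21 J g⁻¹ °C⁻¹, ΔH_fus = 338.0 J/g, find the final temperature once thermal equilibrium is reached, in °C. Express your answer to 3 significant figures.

Heat to bring ice to 0 °C and melt it: q₁ = 21.7×2.08×18.5 + 21.7×338.0 = 8169.6 J
Heat the water can supply cooling to 0 °C: 667.7×4.21×73.2 = 205766 J > q₁, so all ice melts.
Energy balance: 667.7×4.21×(73.2 − T) = 8169.6 + 21.7×4.21×(T − 0)
2811.017(73.2 − T) = 8169.6 + 91.357 T
205766 − 8169.6 = 2902.374 T
T = 197596.4 / 2902.374 = 68.08 °C

T_f = 68.1 °C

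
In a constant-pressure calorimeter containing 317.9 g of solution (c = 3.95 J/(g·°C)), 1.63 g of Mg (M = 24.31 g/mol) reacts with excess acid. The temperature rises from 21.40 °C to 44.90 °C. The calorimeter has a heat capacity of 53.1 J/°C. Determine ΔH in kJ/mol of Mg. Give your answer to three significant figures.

|ΔT| = |44.90 − 21.40| = 23.50 °C
|q_surr| = (317.9 × 3.95 + 53.1) × 23.50 = 1308.805 × 23.50 = 30760 J
n(Mg) = 1.63 / 24.31 = 0.06705 mol
Temperature rose, so q_rxn = −|q_surr| = -30.76 kJ
ΔH = q_rxn / n = -458.8 kJ/mol

ΔH = -459 kJ/mol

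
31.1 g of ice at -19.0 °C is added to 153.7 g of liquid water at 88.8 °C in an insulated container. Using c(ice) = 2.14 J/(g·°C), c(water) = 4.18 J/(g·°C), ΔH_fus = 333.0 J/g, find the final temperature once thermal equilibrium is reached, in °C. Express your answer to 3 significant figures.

T_f = 58.8 °C

Heat to bring ice to 0 °C and melt it: q₁ = 31.1×2.14×19.0 + 31.1×333.0 = 11621 J
Heat the water can supply cooling to 0 °C: 153.7×4.18×88.8 = 57051.0 J > q₁, so all ice melts.
Energy balance: 153.7×4.18×(88.8 − T) = 11621 + 31.1×4.18×(T − 0)
642.466(88.8 − T) = 11621 + 129.998 T
57051.0 − 11621 = 772.464 T
T = 45430.0 / 772.464 = 58.81 °C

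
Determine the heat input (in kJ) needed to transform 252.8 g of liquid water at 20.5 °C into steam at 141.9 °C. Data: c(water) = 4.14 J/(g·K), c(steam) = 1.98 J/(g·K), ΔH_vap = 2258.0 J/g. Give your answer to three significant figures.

q = 675 kJ

q1 (heat water 20.5→100.0 °C): 252.8 × 4.14 × 79.5 = 83204 J
q2 (vaporize at 100 °C): 252.8 × 2258.0 = 570822 J
q3 (heat steam 100.0→141.9 °C): 252.8 × 1.98 × 41.9 = 20973 J
Total: 83204 + 570822 + 20973 = 674999 J = 675 kJ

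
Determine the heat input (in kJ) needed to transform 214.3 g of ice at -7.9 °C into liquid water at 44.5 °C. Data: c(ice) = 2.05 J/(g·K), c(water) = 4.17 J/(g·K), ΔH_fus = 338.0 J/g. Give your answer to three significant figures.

q1 (heat ice -7.9→0.0 °C): 214.3 × 2.05 × 7.9 = 3471 J
q2 (melt at 0 °C): 214.3 × 338.0 = 72433 J
q3 (heat water 0.0→44.5 °C): 214.3 × 4.17 × 44.5 = 39767 J
Total: 3471 + 72433 + 39767 = 115671 J = 116 kJ

q = 116 kJ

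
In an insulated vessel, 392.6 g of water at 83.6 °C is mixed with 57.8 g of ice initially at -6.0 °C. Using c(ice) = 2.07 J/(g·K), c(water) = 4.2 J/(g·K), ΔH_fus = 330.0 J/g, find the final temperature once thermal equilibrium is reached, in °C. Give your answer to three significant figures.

Heat to bring ice to 0 °C and melt it: q₁ = 57.8×2.07×6.0 + 57.8×330.0 = 19792 J
Heat the water can supply cooling to 0 °C: 392.6×4.2×83.6 = 137850 J > q₁, so all ice melts.
Energy balance: 392.6×4.2×(83.6 − T) = 19792 + 57.8×4.2×(T − 0)
1648.92(83.6 − T) = 19792 + 242.76 T
137850 − 19792 = 1891.68 T
T = 118058 / 1891.68 = 62.41 °C

T_f = 62.4 °C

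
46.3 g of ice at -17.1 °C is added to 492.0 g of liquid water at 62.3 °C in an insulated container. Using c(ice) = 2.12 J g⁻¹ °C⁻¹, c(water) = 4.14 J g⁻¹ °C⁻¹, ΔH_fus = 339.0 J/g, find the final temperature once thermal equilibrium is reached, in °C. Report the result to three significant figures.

Heat to bring ice to 0 °C and melt it: q₁ = 46.3×2.12×17.1 + 46.3×339.0 = 17374 J
Heat the water can supply cooling to 0 °C: 492.0×4.14×62.3 = 126898 J > q₁, so all ice melts.
Energy balance: 492.0×4.14×(62.3 − T) = 17374 + 46.3×4.14×(T − 0)
2036.88(62.3 − T) = 17374 + 191.682 T
126898 − 17374 = 2228.562 T
T = 109524 / 2228.562 = 49.146 °C

T_f = 49.1 °C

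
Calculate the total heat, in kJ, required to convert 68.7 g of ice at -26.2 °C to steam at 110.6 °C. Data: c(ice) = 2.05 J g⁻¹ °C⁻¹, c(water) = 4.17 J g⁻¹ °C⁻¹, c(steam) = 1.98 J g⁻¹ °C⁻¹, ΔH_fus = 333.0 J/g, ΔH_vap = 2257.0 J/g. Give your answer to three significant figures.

q1 (heat ice -26.2→0.0 °C): 68.7 × 2.05 × 26.2 = 3690 J
q2 (melt at 0 °C): 68.7 × 333.0 = 22877 J
q3 (heat water 0.0→100.0 °C): 68.7 × 4.17 × 100.0 = 28648 J
q4 (vaporize at 100 °C): 68.7 × 2257.0 = 155056 J
q5 (heat steam 100.0→110.6 °C): 68.7 × 1.98 × 10.6 = 1442 J
Total: 3690 + 22877 + 28648 + 155056 + 1442 = 211713 J = 212 kJ

q = 212 kJ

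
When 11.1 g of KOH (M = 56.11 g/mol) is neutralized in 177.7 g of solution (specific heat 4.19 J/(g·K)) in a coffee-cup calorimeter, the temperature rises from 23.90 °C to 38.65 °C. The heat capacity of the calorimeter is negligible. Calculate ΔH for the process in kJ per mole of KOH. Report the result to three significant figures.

|ΔT| = |38.65 − 23.90| = 14.75 °C
|q_surr| = (177.7 × 4.19) × 14.75 = 744.563 × 14.75 = 10980 J
n(KOH) = 11.1 / 56.11 = 0.1978 mol
Temperature rose, so q_rxn = −|q_surr| = -10.98 kJ
ΔH = q_rxn / n = -55.51 kJ/mol

ΔH = -55.5 kJ/mol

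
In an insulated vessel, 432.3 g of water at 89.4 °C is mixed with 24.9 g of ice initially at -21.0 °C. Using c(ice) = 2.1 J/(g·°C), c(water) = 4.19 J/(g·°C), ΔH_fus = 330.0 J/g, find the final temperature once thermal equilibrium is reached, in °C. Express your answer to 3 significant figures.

Heat to bring ice to 0 °C and melt it: q₁ = 24.9×2.1×21.0 + 24.9×330.0 = 9315.1 J
Heat the water can supply cooling to 0 °C: 432.3×4.19×89.4 = 161934 J > q₁, so all ice melts.
Energy balance: 432.3×4.19×(89.4 − T) = 9315.1 + 24.9×4.19×(T − 0)
1811.337(89.4 − T) = 9315.1 + 104.331 T
161934 − 9315.1 = 1915.668 T
T = 152618.9 / 1915.668 = 79.67 °C

T_f = 79.7 °C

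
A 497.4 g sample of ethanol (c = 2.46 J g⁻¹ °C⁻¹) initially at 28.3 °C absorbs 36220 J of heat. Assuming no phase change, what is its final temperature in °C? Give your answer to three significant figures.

ΔT = q / (m c) = 36220 / (497.4 × 2.46) = 29.60 °C
T_f = 28.3 + 29.60 = 57.90 °C

T_f = 57.9 °C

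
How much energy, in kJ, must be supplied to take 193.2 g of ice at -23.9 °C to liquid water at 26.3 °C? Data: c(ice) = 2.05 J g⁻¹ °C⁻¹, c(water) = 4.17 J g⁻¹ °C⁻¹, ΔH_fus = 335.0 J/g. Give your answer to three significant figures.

q1 (heat ice -23.9→0.0 °C): 193.2 × 2.05 × 23.9 = 9466 J
q2 (melt at 0 °C): 193.2 × 335.0 = 64722 J
q3 (heat water 0.0→26.3 °C): 193.2 × 4.17 × 26.3 = 21188 J
Total: 9466 + 64722 + 21188 = 95376 J = 95.4 kJ

q = 95.4 kJ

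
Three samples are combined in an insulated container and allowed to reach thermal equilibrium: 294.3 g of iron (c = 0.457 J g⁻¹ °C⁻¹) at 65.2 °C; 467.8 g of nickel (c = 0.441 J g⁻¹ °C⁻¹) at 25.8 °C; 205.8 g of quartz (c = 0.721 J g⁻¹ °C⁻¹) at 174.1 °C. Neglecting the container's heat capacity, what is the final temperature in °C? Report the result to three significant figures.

Σ mᵢcᵢ(T − Tᵢ) = 0  ⇒  T = Σ mᵢcᵢTᵢ / Σ mᵢcᵢ
Σ mᵢcᵢ = 294.3×0.457 + 467.8×0.441 + 205.8×0.721 = 489.1767
Σ mᵢcᵢTᵢ = 134.4951×65.2 + 206.2998×25.8 + 148.3818×174.1 = 39925
T = 39925 / 489.1767 = 81.62 °C

T_f = 81.6 °C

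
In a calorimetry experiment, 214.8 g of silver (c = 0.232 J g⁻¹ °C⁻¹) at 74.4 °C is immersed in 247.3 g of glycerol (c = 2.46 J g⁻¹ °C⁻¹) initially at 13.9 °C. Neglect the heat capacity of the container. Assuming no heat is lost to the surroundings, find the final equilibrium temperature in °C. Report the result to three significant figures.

Heat lost by silver = heat gained by glycerol.
(214.8)(0.232)(74.4 − T) = (247.3)(2.46)(T − 13.9)
49.8336 (74.4 − T) = 608.358 (T − 13.9)
3707.6 − 49.8336 T = 608.358 T − 8456.2
12163.8 = 658.1916 T
T = 18.48 °C

T_f = 18.5 °C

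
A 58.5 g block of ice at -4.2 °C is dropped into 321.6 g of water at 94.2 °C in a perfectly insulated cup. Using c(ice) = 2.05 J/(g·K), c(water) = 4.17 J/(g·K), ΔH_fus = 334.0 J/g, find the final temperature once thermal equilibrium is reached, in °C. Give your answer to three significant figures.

Heat to bring ice to 0 °C and melt it: q₁ = 58.5×2.05×4.2 + 58.5×334.0 = 20043 J
Heat the water can supply cooling to 0 °C: 321.6×4.17×94.2 = 126329 J > q₁, so all ice melts.
Energy balance: 321.6×4.17×(94.2 − T) = 20043 + 58.5×4.17×(T − 0)
1341.072(94.2 − T) = 20043 + 243.945 T
126329 − 20043 = 1585.017 T
T = 106286 / 1585.017 = 67.06 °C

T_f = 67.1 °C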